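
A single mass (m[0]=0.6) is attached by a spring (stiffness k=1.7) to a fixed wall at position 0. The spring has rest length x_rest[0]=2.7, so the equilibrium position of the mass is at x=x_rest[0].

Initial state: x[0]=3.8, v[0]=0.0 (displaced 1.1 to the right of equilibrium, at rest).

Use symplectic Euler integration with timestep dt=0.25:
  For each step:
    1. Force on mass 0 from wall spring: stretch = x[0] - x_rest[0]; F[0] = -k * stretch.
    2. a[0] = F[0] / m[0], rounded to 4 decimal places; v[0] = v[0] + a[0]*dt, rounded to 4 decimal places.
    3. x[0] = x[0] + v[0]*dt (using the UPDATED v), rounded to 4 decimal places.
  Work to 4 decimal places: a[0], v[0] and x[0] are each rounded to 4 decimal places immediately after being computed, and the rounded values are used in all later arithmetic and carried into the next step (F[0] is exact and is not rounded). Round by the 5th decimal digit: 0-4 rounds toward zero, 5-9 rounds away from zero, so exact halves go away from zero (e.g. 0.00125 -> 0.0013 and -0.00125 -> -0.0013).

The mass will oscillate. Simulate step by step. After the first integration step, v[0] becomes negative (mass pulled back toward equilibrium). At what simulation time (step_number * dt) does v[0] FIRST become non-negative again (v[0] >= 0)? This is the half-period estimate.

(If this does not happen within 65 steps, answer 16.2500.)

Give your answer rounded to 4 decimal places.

Answer: 2.0000

Derivation:
Step 0: x=[3.8000] v=[0.0000]
Step 1: x=[3.6052] v=[-0.7792]
Step 2: x=[3.2501] v=[-1.4204]
Step 3: x=[2.7976] v=[-1.8101]
Step 4: x=[2.3278] v=[-1.8792]
Step 5: x=[1.9239] v=[-1.6156]
Step 6: x=[1.6574] v=[-1.0659]
Step 7: x=[1.5756] v=[-0.3274]
Step 8: x=[1.6929] v=[0.4691]
First v>=0 after going negative at step 8, time=2.0000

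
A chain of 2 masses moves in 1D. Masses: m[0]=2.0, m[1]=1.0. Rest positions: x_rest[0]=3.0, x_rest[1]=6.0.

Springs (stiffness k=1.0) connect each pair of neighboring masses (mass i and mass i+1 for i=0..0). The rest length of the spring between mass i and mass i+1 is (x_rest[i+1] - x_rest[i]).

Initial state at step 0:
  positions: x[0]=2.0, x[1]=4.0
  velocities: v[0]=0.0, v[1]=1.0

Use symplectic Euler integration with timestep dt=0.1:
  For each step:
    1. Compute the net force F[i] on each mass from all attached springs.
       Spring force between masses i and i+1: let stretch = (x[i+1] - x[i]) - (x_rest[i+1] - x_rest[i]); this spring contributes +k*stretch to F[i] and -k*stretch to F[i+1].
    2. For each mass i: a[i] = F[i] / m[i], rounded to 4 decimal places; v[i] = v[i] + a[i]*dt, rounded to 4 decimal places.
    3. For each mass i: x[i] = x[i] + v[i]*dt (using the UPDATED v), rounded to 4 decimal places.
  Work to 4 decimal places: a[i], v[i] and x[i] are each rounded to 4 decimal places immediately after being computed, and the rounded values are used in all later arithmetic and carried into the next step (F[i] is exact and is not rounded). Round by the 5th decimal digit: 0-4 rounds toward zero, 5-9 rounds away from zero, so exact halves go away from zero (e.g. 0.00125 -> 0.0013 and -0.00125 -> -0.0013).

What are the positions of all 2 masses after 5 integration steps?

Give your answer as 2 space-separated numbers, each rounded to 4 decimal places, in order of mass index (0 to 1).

Step 0: x=[2.0000 4.0000] v=[0.0000 1.0000]
Step 1: x=[1.9950 4.1100] v=[-0.0500 1.1000]
Step 2: x=[1.9856 4.2289] v=[-0.0943 1.1885]
Step 3: x=[1.9724 4.3553] v=[-0.1321 1.2642]
Step 4: x=[1.9561 4.4879] v=[-0.1630 1.3259]
Step 5: x=[1.9375 4.6252] v=[-0.1864 1.3727]

Answer: 1.9375 4.6252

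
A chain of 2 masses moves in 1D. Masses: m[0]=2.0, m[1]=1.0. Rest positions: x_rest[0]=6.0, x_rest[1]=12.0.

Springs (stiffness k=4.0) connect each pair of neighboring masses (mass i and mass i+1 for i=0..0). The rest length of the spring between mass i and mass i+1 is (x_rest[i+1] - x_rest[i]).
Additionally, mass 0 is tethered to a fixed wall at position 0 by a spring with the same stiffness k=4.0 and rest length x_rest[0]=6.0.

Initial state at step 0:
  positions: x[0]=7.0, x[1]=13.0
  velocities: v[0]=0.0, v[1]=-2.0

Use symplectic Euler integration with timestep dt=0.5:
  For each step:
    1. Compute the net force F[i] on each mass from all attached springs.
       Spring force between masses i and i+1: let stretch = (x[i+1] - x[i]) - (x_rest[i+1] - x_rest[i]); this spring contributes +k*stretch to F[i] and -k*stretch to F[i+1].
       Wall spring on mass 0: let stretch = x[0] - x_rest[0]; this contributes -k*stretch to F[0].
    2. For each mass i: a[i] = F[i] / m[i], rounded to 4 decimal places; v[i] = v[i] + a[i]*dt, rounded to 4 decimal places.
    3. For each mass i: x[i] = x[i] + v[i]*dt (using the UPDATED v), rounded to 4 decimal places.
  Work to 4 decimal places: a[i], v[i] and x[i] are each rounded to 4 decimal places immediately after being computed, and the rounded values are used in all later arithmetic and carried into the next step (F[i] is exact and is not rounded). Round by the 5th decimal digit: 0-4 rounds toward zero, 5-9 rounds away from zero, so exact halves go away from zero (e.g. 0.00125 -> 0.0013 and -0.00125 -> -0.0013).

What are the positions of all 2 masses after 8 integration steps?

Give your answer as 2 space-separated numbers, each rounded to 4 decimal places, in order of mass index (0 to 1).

Step 0: x=[7.0000 13.0000] v=[0.0000 -2.0000]
Step 1: x=[6.5000 12.0000] v=[-1.0000 -2.0000]
Step 2: x=[5.5000 11.5000] v=[-2.0000 -1.0000]
Step 3: x=[4.7500 11.0000] v=[-1.5000 -1.0000]
Step 4: x=[4.7500 10.2500] v=[0.0000 -1.5000]
Step 5: x=[5.1250 10.0000] v=[0.7500 -0.5000]
Step 6: x=[5.3750 10.8750] v=[0.5000 1.7500]
Step 7: x=[5.6875 12.2500] v=[0.6250 2.7500]
Step 8: x=[6.4375 13.0625] v=[1.5000 1.6250]

Answer: 6.4375 13.0625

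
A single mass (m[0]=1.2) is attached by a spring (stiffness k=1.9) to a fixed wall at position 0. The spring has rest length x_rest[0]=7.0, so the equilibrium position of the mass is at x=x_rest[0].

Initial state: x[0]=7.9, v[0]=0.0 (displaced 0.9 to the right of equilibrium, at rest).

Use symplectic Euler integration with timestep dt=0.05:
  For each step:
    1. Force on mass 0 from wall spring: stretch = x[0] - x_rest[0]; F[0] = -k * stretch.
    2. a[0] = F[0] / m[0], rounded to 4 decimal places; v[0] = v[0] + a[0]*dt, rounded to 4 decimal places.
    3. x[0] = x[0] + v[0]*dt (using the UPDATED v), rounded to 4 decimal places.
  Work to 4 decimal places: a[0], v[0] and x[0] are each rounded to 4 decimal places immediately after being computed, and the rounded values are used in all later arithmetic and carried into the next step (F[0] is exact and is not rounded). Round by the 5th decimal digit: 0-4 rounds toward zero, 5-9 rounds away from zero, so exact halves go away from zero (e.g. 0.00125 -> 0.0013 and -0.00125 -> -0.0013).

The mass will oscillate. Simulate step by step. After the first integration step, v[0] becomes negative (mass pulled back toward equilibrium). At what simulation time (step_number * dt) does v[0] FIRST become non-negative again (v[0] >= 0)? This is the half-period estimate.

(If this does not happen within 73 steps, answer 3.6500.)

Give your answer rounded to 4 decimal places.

Answer: 2.5000

Derivation:
Step 0: x=[7.9000] v=[0.0000]
Step 1: x=[7.8964] v=[-0.0713]
Step 2: x=[7.8893] v=[-0.1423]
Step 3: x=[7.8787] v=[-0.2127]
Step 4: x=[7.8646] v=[-0.2823]
Step 5: x=[7.8471] v=[-0.3508]
Step 6: x=[7.8262] v=[-0.4179]
Step 7: x=[7.8020] v=[-0.4833]
Step 8: x=[7.7747] v=[-0.5468]
Step 9: x=[7.7443] v=[-0.6081]
Step 10: x=[7.7110] v=[-0.6670]
Step 11: x=[7.6748] v=[-0.7233]
Step 12: x=[7.6360] v=[-0.7767]
Step 13: x=[7.5946] v=[-0.8271]
Step 14: x=[7.5509] v=[-0.8742]
Step 15: x=[7.5050] v=[-0.9178]
Step 16: x=[7.4571] v=[-0.9578]
Step 17: x=[7.4074] v=[-0.9940]
Step 18: x=[7.3561] v=[-1.0263]
Step 19: x=[7.3034] v=[-1.0545]
Step 20: x=[7.2495] v=[-1.0785]
Step 21: x=[7.1946] v=[-1.0983]
Step 22: x=[7.1389] v=[-1.1137]
Step 23: x=[7.0827] v=[-1.1247]
Step 24: x=[7.0261] v=[-1.1312]
Step 25: x=[6.9694] v=[-1.1333]
Step 26: x=[6.9129] v=[-1.1309]
Step 27: x=[6.8567] v=[-1.1240]
Step 28: x=[6.8011] v=[-1.1127]
Step 29: x=[6.7463] v=[-1.0970]
Step 30: x=[6.6925] v=[-1.0769]
Step 31: x=[6.6399] v=[-1.0526]
Step 32: x=[6.5887] v=[-1.0241]
Step 33: x=[6.5391] v=[-0.9915]
Step 34: x=[6.4914] v=[-0.9550]
Step 35: x=[6.4457] v=[-0.9147]
Step 36: x=[6.4022] v=[-0.8708]
Step 37: x=[6.3610] v=[-0.8235]
Step 38: x=[6.3224] v=[-0.7729]
Step 39: x=[6.2864] v=[-0.7193]
Step 40: x=[6.2533] v=[-0.6628]
Step 41: x=[6.2231] v=[-0.6037]
Step 42: x=[6.1960] v=[-0.5422]
Step 43: x=[6.1721] v=[-0.4786]
Step 44: x=[6.1514] v=[-0.4131]
Step 45: x=[6.1341] v=[-0.3459]
Step 46: x=[6.1202] v=[-0.2774]
Step 47: x=[6.1098] v=[-0.2078]
Step 48: x=[6.1029] v=[-0.1373]
Step 49: x=[6.0996] v=[-0.0663]
Step 50: x=[6.0999] v=[0.0050]
First v>=0 after going negative at step 50, time=2.5000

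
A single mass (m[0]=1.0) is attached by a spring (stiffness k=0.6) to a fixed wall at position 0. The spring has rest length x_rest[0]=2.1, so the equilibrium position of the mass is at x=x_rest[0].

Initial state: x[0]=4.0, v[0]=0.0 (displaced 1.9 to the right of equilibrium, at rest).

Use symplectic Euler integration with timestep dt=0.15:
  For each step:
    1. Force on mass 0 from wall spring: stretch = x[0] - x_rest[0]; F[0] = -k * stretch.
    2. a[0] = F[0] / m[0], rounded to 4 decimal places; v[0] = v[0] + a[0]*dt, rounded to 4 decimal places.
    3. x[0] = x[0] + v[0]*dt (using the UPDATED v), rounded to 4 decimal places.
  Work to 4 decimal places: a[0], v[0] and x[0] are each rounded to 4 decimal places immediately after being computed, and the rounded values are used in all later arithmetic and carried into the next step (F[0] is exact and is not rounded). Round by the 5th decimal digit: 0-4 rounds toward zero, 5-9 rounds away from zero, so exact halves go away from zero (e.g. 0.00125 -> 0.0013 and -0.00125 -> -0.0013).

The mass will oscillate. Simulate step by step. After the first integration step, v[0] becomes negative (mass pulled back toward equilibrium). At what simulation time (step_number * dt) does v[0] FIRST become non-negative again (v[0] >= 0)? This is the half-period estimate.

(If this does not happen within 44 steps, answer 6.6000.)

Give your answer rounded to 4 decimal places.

Answer: 4.2000

Derivation:
Step 0: x=[4.0000] v=[0.0000]
Step 1: x=[3.9744] v=[-0.1710]
Step 2: x=[3.9234] v=[-0.3397]
Step 3: x=[3.8478] v=[-0.5038]
Step 4: x=[3.7486] v=[-0.6611]
Step 5: x=[3.6272] v=[-0.8095]
Step 6: x=[3.4852] v=[-0.9469]
Step 7: x=[3.3245] v=[-1.0716]
Step 8: x=[3.1472] v=[-1.1818]
Step 9: x=[2.9558] v=[-1.2760]
Step 10: x=[2.7529] v=[-1.3530]
Step 11: x=[2.5411] v=[-1.4118]
Step 12: x=[2.3234] v=[-1.4515]
Step 13: x=[2.1027] v=[-1.4716]
Step 14: x=[1.8819] v=[-1.4718]
Step 15: x=[1.6641] v=[-1.4522]
Step 16: x=[1.4522] v=[-1.4130]
Step 17: x=[1.2490] v=[-1.3547]
Step 18: x=[1.0573] v=[-1.2781]
Step 19: x=[0.8797] v=[-1.1843]
Step 20: x=[0.7185] v=[-1.0745]
Step 21: x=[0.5760] v=[-0.9502]
Step 22: x=[0.4541] v=[-0.8130]
Step 23: x=[0.3544] v=[-0.6649]
Step 24: x=[0.2782] v=[-0.5078]
Step 25: x=[0.2266] v=[-0.3438]
Step 26: x=[0.2003] v=[-0.1752]
Step 27: x=[0.1997] v=[-0.0042]
Step 28: x=[0.2247] v=[0.1668]
First v>=0 after going negative at step 28, time=4.2000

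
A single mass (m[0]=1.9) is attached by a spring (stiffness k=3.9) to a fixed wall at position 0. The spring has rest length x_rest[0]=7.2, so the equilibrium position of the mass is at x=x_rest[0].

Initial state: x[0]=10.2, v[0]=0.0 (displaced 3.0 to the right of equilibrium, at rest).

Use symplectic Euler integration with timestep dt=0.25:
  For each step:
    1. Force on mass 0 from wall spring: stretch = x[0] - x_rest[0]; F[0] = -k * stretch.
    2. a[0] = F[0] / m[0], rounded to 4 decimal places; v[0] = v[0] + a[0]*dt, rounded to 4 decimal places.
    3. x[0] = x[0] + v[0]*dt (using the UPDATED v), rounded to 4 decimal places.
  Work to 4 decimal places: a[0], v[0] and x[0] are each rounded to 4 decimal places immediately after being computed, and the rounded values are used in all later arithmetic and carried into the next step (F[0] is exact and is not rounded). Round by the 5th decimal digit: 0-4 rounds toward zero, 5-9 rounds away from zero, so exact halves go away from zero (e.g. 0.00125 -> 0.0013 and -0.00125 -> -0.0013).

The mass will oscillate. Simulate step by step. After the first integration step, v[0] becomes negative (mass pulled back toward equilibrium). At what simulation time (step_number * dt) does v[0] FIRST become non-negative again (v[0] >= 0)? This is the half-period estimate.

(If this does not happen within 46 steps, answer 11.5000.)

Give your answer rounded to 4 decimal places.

Answer: 2.2500

Derivation:
Step 0: x=[10.2000] v=[0.0000]
Step 1: x=[9.8151] v=[-1.5395]
Step 2: x=[9.0947] v=[-2.8815]
Step 3: x=[8.1313] v=[-3.8538]
Step 4: x=[7.0484] v=[-4.3317]
Step 5: x=[5.9849] v=[-4.2539]
Step 6: x=[5.0773] v=[-3.6304]
Step 7: x=[4.4420] v=[-2.5411]
Step 8: x=[4.1606] v=[-1.1258]
Step 9: x=[4.2691] v=[0.4339]
First v>=0 after going negative at step 9, time=2.2500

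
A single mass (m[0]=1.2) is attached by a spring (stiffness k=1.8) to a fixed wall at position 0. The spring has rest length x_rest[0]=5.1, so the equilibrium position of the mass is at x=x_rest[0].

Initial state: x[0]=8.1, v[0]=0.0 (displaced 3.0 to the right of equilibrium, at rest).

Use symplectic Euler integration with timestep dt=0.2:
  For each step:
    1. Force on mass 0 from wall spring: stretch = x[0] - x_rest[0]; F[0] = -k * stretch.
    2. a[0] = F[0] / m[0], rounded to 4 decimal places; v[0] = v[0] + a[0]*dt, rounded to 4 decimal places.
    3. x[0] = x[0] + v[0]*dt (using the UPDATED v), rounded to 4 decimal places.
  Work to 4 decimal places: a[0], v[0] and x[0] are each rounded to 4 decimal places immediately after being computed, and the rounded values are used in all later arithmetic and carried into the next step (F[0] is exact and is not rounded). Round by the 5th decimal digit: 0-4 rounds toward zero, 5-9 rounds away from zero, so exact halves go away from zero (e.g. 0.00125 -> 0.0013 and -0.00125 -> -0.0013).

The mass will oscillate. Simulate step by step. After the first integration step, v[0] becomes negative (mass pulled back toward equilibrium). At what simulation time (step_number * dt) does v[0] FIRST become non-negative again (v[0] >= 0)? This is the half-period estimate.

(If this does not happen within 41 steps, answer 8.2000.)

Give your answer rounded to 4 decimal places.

Answer: 2.6000

Derivation:
Step 0: x=[8.1000] v=[0.0000]
Step 1: x=[7.9200] v=[-0.9000]
Step 2: x=[7.5708] v=[-1.7460]
Step 3: x=[7.0734] v=[-2.4872]
Step 4: x=[6.4576] v=[-3.0792]
Step 5: x=[5.7603] v=[-3.4865]
Step 6: x=[5.0234] v=[-3.6846]
Step 7: x=[4.2911] v=[-3.6616]
Step 8: x=[3.6073] v=[-3.4189]
Step 9: x=[3.0131] v=[-2.9711]
Step 10: x=[2.5441] v=[-2.3450]
Step 11: x=[2.2285] v=[-1.5782]
Step 12: x=[2.0852] v=[-0.7167]
Step 13: x=[2.1227] v=[0.1877]
First v>=0 after going negative at step 13, time=2.6000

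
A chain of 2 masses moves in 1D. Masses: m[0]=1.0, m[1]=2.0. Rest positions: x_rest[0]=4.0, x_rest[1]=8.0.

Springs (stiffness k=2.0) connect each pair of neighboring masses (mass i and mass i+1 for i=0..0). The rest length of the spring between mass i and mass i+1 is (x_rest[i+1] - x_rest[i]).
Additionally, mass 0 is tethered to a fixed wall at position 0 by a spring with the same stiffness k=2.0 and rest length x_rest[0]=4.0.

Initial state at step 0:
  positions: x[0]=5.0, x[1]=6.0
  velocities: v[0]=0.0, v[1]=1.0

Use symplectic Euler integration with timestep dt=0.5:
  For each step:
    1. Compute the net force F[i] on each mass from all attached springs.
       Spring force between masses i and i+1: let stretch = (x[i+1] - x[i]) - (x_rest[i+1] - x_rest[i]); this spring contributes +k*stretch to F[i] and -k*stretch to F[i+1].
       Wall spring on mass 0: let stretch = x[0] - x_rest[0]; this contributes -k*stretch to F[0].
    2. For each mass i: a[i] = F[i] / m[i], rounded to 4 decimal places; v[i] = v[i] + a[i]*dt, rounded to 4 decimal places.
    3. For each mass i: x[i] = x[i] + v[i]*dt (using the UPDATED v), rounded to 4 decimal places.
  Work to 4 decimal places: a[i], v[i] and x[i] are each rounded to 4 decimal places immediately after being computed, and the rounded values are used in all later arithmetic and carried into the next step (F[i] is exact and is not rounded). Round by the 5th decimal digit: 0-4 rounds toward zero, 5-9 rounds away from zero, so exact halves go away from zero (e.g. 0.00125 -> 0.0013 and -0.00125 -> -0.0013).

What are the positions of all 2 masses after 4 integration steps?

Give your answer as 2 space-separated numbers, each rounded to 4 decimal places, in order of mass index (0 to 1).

Answer: 5.6797 8.8868

Derivation:
Step 0: x=[5.0000 6.0000] v=[0.0000 1.0000]
Step 1: x=[3.0000 7.2500] v=[-4.0000 2.5000]
Step 2: x=[1.6250 8.4375] v=[-2.7500 2.3750]
Step 3: x=[2.8438 8.9219] v=[2.4375 0.9688]
Step 4: x=[5.6797 8.8868] v=[5.6718 -0.0703]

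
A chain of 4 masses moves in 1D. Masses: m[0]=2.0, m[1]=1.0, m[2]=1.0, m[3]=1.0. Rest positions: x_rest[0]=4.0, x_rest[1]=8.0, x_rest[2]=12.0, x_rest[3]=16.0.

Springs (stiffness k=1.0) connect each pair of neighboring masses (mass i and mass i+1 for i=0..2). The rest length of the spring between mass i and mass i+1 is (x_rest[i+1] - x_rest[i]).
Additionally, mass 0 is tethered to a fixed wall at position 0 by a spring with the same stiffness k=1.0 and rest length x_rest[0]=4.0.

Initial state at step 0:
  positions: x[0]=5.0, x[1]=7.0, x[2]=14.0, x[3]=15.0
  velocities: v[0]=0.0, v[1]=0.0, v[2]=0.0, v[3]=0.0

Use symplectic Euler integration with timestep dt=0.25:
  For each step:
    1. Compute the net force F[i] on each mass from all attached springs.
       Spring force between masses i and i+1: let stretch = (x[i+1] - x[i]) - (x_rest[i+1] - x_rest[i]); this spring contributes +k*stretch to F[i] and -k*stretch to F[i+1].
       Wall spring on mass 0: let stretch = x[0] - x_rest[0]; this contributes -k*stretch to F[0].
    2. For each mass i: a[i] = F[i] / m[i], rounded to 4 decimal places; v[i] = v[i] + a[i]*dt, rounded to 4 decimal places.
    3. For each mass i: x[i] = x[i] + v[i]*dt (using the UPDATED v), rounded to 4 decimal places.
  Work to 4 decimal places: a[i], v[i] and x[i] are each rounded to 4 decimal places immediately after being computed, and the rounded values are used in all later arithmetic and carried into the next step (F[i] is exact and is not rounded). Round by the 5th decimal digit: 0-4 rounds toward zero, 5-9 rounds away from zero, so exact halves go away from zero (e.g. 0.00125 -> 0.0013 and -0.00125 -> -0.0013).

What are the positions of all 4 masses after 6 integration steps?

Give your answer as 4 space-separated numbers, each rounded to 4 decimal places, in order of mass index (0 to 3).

Answer: 3.8911 9.8588 10.3743 17.0091

Derivation:
Step 0: x=[5.0000 7.0000 14.0000 15.0000] v=[0.0000 0.0000 0.0000 0.0000]
Step 1: x=[4.9063 7.3125 13.6250 15.1875] v=[-0.3750 1.2500 -1.5000 0.7500]
Step 2: x=[4.7344 7.8692 12.9531 15.5274] v=[-0.6875 2.2266 -2.6875 1.3594]
Step 3: x=[4.5125 8.5477 12.1244 15.9564] v=[-0.8875 2.7139 -3.3149 1.7158]
Step 4: x=[4.2757 9.1975 11.3116 16.3959] v=[-0.9472 2.5993 -3.2511 1.7578]
Step 5: x=[4.0591 9.6719 10.6845 16.7676] v=[-0.8664 1.8974 -2.5086 1.4867]
Step 6: x=[3.8911 9.8588 10.3743 17.0091] v=[-0.6722 0.7474 -1.2410 0.9659]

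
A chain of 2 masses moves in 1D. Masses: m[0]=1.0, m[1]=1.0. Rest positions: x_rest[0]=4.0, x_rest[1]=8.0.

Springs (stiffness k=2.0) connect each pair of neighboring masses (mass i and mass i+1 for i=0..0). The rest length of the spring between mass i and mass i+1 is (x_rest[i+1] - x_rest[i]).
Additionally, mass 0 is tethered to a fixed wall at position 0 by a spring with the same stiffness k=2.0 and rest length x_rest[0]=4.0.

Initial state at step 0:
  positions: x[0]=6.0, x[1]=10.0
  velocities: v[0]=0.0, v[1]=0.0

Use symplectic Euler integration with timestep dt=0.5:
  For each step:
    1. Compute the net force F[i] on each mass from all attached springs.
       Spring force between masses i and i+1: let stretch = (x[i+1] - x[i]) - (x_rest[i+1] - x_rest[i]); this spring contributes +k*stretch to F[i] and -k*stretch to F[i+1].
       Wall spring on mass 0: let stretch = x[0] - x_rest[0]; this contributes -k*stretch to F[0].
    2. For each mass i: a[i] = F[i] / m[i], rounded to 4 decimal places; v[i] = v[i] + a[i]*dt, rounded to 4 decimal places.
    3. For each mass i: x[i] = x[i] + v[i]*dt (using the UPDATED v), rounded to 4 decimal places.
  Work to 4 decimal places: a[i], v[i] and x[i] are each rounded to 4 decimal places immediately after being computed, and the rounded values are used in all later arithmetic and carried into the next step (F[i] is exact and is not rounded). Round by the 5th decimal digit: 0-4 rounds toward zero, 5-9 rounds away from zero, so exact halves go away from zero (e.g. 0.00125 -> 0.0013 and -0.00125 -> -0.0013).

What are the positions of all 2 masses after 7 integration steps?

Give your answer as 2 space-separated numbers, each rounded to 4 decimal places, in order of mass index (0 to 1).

Step 0: x=[6.0000 10.0000] v=[0.0000 0.0000]
Step 1: x=[5.0000 10.0000] v=[-2.0000 0.0000]
Step 2: x=[4.0000 9.5000] v=[-2.0000 -1.0000]
Step 3: x=[3.7500 8.2500] v=[-0.5000 -2.5000]
Step 4: x=[3.8750 6.7500] v=[0.2500 -3.0000]
Step 5: x=[3.5000 5.8125] v=[-0.7500 -1.8750]
Step 6: x=[2.5313 5.7188] v=[-1.9375 -0.1875]
Step 7: x=[1.8907 6.0313] v=[-1.2813 0.6250]

Answer: 1.8907 6.0313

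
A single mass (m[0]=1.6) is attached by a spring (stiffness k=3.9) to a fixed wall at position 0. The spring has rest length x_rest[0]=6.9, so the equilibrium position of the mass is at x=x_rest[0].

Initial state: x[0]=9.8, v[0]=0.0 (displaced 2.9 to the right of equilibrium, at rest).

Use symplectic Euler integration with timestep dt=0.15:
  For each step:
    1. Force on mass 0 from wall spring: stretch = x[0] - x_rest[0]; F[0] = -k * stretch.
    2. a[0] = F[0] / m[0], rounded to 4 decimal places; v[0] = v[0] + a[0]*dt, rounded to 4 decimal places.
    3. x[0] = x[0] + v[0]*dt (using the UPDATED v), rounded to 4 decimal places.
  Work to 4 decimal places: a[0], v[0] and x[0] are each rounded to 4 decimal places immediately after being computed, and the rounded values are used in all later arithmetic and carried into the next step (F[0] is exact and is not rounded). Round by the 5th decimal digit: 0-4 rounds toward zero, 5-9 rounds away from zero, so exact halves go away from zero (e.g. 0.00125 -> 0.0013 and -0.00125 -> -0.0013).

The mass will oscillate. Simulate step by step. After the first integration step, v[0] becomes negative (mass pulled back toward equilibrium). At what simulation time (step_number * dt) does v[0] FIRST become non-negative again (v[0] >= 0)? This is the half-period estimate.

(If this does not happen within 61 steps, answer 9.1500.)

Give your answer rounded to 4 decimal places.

Answer: 2.1000

Derivation:
Step 0: x=[9.8000] v=[0.0000]
Step 1: x=[9.6410] v=[-1.0603]
Step 2: x=[9.3316] v=[-2.0625]
Step 3: x=[8.8889] v=[-2.9516]
Step 4: x=[8.3371] v=[-3.6788]
Step 5: x=[7.7065] v=[-4.2042]
Step 6: x=[7.0316] v=[-4.4991]
Step 7: x=[6.3495] v=[-4.5472]
Step 8: x=[5.6976] v=[-4.3459]
Step 9: x=[5.1117] v=[-3.9063]
Step 10: x=[4.6238] v=[-3.2525]
Step 11: x=[4.2608] v=[-2.4203]
Step 12: x=[4.0425] v=[-1.4553]
Step 13: x=[3.9809] v=[-0.4105]
Step 14: x=[4.0794] v=[0.6568]
First v>=0 after going negative at step 14, time=2.1000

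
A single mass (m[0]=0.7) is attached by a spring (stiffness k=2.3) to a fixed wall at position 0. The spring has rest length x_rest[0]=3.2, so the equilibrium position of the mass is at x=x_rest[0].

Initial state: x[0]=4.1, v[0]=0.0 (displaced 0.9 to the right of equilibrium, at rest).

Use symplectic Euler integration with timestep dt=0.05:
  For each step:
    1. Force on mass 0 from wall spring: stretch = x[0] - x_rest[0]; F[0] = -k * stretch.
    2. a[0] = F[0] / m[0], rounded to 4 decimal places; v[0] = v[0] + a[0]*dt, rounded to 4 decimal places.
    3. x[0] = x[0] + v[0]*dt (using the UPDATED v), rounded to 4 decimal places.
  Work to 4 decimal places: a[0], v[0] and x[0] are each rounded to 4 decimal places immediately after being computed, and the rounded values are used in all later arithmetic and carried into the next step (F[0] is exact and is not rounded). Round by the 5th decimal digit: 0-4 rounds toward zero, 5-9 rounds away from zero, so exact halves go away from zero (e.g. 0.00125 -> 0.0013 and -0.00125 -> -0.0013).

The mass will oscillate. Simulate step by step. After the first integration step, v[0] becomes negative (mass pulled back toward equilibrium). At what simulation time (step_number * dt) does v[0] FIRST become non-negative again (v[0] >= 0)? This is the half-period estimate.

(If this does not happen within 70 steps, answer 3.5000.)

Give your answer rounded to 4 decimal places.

Answer: 1.7500

Derivation:
Step 0: x=[4.1000] v=[0.0000]
Step 1: x=[4.0926] v=[-0.1479]
Step 2: x=[4.0779] v=[-0.2945]
Step 3: x=[4.0560] v=[-0.4387]
Step 4: x=[4.0270] v=[-0.5793]
Step 5: x=[3.9912] v=[-0.7152]
Step 6: x=[3.9489] v=[-0.8452]
Step 7: x=[3.9005] v=[-0.9682]
Step 8: x=[3.8463] v=[-1.0833]
Step 9: x=[3.7868] v=[-1.1895]
Step 10: x=[3.7225] v=[-1.2859]
Step 11: x=[3.6539] v=[-1.3717]
Step 12: x=[3.5816] v=[-1.4463]
Step 13: x=[3.5062] v=[-1.5090]
Step 14: x=[3.4282] v=[-1.5593]
Step 15: x=[3.3484] v=[-1.5968]
Step 16: x=[3.2673] v=[-1.6212]
Step 17: x=[3.1857] v=[-1.6323]
Step 18: x=[3.1042] v=[-1.6300]
Step 19: x=[3.0235] v=[-1.6143]
Step 20: x=[2.9442] v=[-1.5853]
Step 21: x=[2.8670] v=[-1.5433]
Step 22: x=[2.7926] v=[-1.4886]
Step 23: x=[2.7215] v=[-1.4217]
Step 24: x=[2.6543] v=[-1.3431]
Step 25: x=[2.5916] v=[-1.2535]
Step 26: x=[2.5339] v=[-1.1536]
Step 27: x=[2.4817] v=[-1.0442]
Step 28: x=[2.4354] v=[-0.9262]
Step 29: x=[2.3954] v=[-0.8006]
Step 30: x=[2.3620] v=[-0.6684]
Step 31: x=[2.3355] v=[-0.5307]
Step 32: x=[2.3161] v=[-0.3887]
Step 33: x=[2.3039] v=[-0.2435]
Step 34: x=[2.2991] v=[-0.0963]
Step 35: x=[2.3017] v=[0.0517]
First v>=0 after going negative at step 35, time=1.7500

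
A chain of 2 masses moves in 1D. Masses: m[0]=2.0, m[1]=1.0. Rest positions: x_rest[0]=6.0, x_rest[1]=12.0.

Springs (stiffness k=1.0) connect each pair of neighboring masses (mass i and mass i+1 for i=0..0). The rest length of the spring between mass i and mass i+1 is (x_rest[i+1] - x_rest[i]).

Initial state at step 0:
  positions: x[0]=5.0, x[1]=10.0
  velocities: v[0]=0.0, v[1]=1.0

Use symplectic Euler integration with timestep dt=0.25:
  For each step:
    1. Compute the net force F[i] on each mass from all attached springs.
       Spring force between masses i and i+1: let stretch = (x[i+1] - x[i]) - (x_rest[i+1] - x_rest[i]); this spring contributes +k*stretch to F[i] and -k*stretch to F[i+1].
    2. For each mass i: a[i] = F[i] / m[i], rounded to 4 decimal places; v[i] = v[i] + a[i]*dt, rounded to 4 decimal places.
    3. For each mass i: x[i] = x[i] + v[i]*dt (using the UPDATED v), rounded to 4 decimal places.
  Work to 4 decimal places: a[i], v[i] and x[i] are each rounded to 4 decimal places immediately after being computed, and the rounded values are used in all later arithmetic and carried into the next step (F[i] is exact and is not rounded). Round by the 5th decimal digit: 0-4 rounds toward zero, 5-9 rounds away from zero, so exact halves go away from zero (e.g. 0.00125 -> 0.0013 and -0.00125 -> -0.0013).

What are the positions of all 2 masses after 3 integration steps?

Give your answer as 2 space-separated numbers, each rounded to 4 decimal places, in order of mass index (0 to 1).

Step 0: x=[5.0000 10.0000] v=[0.0000 1.0000]
Step 1: x=[4.9688 10.3125] v=[-0.1250 1.2500]
Step 2: x=[4.9170 10.6660] v=[-0.2071 1.4141]
Step 3: x=[4.8574 11.0352] v=[-0.2385 1.4769]

Answer: 4.8574 11.0352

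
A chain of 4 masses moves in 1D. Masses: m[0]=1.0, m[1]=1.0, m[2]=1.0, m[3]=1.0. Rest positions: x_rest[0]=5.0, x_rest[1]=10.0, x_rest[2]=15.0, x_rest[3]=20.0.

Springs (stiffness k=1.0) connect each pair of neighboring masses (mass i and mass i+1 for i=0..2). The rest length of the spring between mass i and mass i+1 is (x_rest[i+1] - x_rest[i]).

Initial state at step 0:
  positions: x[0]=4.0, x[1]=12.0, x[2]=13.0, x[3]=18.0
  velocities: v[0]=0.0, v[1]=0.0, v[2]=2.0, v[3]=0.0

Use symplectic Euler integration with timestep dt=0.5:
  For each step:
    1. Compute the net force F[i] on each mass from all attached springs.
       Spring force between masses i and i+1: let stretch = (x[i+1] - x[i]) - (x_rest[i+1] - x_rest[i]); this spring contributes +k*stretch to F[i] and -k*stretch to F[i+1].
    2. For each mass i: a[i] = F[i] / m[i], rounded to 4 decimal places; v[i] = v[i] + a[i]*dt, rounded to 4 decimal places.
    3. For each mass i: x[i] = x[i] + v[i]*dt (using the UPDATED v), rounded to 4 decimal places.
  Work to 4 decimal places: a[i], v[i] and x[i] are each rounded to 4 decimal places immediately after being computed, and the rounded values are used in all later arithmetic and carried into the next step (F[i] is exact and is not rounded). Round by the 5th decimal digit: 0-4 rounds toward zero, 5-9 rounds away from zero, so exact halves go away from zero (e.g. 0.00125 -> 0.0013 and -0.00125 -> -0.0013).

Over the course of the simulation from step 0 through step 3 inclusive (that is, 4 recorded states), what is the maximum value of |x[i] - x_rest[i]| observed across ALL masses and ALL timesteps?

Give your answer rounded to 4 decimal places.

Step 0: x=[4.0000 12.0000 13.0000 18.0000] v=[0.0000 0.0000 2.0000 0.0000]
Step 1: x=[4.7500 10.2500 15.0000 18.0000] v=[1.5000 -3.5000 4.0000 0.0000]
Step 2: x=[5.6250 8.3125 16.5625 18.5000] v=[1.7500 -3.8750 3.1250 1.0000]
Step 3: x=[5.9219 7.7656 16.5469 19.7657] v=[0.5938 -1.0938 -0.0313 2.5313]
Max displacement = 2.2344

Answer: 2.2344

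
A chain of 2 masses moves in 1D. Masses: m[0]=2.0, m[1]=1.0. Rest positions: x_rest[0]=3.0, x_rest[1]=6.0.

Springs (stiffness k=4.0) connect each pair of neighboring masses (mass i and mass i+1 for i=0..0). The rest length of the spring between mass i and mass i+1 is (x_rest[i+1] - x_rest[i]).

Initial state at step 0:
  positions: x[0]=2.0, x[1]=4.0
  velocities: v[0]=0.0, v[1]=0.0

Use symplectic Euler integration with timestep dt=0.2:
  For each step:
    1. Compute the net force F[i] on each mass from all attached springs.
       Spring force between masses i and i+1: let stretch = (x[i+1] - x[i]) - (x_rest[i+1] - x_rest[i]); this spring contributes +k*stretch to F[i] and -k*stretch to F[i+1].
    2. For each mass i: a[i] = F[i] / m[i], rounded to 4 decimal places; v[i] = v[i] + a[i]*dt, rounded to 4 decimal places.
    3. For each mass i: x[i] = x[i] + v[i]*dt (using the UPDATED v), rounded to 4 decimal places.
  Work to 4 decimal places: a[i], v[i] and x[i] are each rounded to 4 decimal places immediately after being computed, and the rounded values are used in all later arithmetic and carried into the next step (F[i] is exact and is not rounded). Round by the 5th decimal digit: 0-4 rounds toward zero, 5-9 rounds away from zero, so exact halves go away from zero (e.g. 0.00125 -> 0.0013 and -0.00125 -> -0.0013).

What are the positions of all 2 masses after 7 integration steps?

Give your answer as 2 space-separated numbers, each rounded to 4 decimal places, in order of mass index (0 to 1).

Step 0: x=[2.0000 4.0000] v=[0.0000 0.0000]
Step 1: x=[1.9200 4.1600] v=[-0.4000 0.8000]
Step 2: x=[1.7792 4.4416] v=[-0.7040 1.4080]
Step 3: x=[1.6114 4.7772] v=[-0.8390 1.6781]
Step 4: x=[1.4569 5.0863] v=[-0.7727 1.5455]
Step 5: x=[1.3527 5.2947] v=[-0.5209 1.0420]
Step 6: x=[1.3239 5.3524] v=[-0.1441 0.2884]
Step 7: x=[1.3774 5.2455] v=[0.2673 -0.5344]

Answer: 1.3774 5.2455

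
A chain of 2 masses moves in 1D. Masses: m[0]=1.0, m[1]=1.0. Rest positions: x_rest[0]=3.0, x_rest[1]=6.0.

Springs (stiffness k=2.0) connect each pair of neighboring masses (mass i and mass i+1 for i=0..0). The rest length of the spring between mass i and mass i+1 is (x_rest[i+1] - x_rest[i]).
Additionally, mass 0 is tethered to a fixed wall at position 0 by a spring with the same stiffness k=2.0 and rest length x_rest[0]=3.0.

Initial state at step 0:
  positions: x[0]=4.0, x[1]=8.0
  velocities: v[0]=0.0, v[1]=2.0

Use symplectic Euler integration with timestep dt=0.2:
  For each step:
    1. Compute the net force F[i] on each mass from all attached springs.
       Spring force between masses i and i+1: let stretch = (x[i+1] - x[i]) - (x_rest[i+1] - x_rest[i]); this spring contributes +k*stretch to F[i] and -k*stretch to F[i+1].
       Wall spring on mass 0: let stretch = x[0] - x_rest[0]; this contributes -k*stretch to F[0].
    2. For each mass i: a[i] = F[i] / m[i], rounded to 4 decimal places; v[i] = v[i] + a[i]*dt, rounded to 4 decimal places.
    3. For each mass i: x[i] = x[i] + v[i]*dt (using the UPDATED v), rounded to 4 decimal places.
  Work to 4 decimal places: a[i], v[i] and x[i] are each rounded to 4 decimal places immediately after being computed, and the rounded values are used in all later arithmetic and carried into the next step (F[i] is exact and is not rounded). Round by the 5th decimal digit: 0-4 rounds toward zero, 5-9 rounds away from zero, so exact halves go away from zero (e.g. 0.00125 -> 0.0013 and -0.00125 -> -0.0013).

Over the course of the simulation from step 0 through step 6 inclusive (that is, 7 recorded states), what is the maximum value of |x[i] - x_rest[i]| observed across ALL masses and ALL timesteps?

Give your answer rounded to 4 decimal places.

Answer: 2.6281

Derivation:
Step 0: x=[4.0000 8.0000] v=[0.0000 2.0000]
Step 1: x=[4.0000 8.3200] v=[0.0000 1.6000]
Step 2: x=[4.0256 8.5344] v=[0.1280 1.0720]
Step 3: x=[4.0899 8.6281] v=[0.3213 0.4685]
Step 4: x=[4.1900 8.5987] v=[0.5006 -0.1468]
Step 5: x=[4.3076 8.4566] v=[0.5881 -0.7103]
Step 6: x=[4.4125 8.2226] v=[0.5247 -1.1699]
Max displacement = 2.6281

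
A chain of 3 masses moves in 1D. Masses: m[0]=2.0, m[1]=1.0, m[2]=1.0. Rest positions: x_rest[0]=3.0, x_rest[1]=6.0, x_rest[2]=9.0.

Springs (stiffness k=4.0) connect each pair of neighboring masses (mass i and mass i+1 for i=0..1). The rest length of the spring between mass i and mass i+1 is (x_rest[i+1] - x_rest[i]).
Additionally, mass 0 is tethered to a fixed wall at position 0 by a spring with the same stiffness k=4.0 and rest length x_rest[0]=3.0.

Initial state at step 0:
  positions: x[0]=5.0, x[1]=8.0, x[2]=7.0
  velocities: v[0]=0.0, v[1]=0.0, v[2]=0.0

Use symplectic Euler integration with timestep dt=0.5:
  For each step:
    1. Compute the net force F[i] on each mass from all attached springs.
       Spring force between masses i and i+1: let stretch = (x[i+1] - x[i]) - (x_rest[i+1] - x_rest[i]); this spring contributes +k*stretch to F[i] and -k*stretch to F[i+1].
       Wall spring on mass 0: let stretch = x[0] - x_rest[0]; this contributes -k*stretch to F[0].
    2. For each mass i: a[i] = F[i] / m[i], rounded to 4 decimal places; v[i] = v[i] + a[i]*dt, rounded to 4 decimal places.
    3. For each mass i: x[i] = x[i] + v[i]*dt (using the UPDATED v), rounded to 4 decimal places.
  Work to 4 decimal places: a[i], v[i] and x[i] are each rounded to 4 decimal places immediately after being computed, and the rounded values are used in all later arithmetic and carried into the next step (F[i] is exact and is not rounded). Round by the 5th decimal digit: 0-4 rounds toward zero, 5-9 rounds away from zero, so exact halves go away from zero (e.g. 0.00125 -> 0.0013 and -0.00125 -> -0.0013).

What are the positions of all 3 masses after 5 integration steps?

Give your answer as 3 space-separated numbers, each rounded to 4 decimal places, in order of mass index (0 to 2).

Answer: 4.7500 5.5000 6.5000

Derivation:
Step 0: x=[5.0000 8.0000 7.0000] v=[0.0000 0.0000 0.0000]
Step 1: x=[4.0000 4.0000 11.0000] v=[-2.0000 -8.0000 8.0000]
Step 2: x=[1.0000 7.0000 11.0000] v=[-6.0000 6.0000 0.0000]
Step 3: x=[0.5000 8.0000 10.0000] v=[-1.0000 2.0000 -2.0000]
Step 4: x=[3.5000 3.5000 10.0000] v=[6.0000 -9.0000 0.0000]
Step 5: x=[4.7500 5.5000 6.5000] v=[2.5000 4.0000 -7.0000]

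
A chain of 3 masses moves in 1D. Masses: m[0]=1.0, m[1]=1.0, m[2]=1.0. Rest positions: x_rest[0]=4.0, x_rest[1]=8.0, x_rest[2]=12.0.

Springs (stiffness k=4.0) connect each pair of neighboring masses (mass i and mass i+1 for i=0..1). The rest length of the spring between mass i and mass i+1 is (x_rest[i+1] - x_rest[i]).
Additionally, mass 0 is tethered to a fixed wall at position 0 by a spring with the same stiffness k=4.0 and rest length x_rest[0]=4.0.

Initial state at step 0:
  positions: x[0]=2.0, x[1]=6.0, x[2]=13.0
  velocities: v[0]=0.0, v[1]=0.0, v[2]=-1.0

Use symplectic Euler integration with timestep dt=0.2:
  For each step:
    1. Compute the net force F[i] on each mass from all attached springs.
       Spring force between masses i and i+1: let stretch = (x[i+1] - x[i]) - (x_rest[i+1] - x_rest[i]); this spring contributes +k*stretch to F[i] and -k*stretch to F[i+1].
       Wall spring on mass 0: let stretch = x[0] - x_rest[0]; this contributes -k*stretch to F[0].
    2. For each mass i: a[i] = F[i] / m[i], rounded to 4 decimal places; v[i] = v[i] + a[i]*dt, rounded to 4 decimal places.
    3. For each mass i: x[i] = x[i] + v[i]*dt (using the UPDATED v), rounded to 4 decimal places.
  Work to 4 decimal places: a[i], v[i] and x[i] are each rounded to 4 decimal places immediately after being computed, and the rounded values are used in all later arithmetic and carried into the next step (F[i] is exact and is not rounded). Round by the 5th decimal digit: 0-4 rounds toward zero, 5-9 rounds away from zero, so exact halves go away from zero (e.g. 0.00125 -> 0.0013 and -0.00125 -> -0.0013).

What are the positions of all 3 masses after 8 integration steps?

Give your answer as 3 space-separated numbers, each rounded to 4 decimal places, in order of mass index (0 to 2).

Step 0: x=[2.0000 6.0000 13.0000] v=[0.0000 0.0000 -1.0000]
Step 1: x=[2.3200 6.4800 12.3200] v=[1.6000 2.4000 -3.4000]
Step 2: x=[2.9344 7.2288 11.3456] v=[3.0720 3.7440 -4.8720]
Step 3: x=[3.7664 7.9492 10.3525] v=[4.1600 3.6019 -4.9654]
Step 4: x=[4.6650 8.3849 9.6149] v=[4.4931 2.1783 -3.6880]
Step 5: x=[5.4124 8.4222 9.3205] v=[3.7370 0.1864 -1.4720]
Step 6: x=[5.7754 8.1216 9.5224] v=[1.8149 -1.5028 1.0094]
Step 7: x=[5.5897 7.6698 10.1402] v=[-0.9285 -2.2591 3.0888]
Step 8: x=[4.8425 7.2804 11.0027] v=[-3.7362 -1.9469 4.3125]

Answer: 4.8425 7.2804 11.0027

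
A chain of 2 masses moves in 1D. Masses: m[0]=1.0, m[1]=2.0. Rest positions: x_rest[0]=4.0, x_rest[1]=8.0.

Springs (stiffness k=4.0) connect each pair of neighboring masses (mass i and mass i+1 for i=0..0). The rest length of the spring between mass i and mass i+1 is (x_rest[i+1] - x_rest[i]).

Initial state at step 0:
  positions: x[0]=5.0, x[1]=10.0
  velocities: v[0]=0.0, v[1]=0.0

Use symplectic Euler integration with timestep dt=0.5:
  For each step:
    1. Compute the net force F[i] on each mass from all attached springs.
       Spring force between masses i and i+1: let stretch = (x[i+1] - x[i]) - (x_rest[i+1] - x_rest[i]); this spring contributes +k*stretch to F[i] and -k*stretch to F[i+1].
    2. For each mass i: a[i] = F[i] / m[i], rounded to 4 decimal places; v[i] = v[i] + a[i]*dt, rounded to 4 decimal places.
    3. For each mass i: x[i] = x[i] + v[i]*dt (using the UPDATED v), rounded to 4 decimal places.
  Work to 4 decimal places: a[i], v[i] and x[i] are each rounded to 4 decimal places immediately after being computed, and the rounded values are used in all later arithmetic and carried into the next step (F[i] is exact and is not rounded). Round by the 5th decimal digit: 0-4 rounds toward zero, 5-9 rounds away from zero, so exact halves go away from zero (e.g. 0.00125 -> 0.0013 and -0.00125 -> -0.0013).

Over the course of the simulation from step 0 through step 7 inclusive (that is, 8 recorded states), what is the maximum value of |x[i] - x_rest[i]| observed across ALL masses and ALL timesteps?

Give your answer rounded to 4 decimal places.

Step 0: x=[5.0000 10.0000] v=[0.0000 0.0000]
Step 1: x=[6.0000 9.5000] v=[2.0000 -1.0000]
Step 2: x=[6.5000 9.2500] v=[1.0000 -0.5000]
Step 3: x=[5.7500 9.6250] v=[-1.5000 0.7500]
Step 4: x=[4.8750 10.0625] v=[-1.7500 0.8750]
Step 5: x=[5.1875 9.9063] v=[0.6250 -0.3125]
Step 6: x=[6.2188 9.3907] v=[2.0626 -1.0313]
Step 7: x=[6.4220 9.2891] v=[0.4064 -0.2032]
Max displacement = 2.5000

Answer: 2.5000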